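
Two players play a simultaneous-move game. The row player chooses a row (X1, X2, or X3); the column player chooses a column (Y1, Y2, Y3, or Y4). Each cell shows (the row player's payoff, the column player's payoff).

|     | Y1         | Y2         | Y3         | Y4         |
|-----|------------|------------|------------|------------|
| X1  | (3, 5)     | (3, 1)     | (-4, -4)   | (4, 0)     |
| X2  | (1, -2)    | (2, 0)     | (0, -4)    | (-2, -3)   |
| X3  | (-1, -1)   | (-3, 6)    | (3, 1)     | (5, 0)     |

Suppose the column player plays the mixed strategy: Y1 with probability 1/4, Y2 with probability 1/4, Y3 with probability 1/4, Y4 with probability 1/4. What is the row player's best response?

The row player's best reply maximizes expected payoff against the mix.
X1: (1/4)·3 + (1/4)·3 + (1/4)·(-4) + (1/4)·4 = 3/2
X2: (1/4)·1 + (1/4)·2 + (1/4)·0 + (1/4)·(-2) = 1/4
X3: (1/4)·(-1) + (1/4)·(-3) + (1/4)·3 + (1/4)·5 = 1
Highest expected payoff is 3/2, from X1.

X1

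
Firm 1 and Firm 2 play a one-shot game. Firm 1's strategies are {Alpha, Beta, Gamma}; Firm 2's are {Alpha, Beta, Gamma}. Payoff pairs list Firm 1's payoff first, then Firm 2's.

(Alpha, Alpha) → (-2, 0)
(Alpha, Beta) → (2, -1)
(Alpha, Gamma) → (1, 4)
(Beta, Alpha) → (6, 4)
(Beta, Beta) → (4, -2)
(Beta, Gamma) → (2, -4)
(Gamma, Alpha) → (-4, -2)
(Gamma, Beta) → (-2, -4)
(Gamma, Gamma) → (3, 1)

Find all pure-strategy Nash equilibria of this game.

(Beta, Alpha) and (Gamma, Gamma)

A profile is a Nash equilibrium when each player is best-responding to the other.
Firm 1's best responses — vs Alpha: Beta (payoff 6); vs Beta: Beta (payoff 4); vs Gamma: Gamma (payoff 3).
Firm 2's best responses — vs Alpha: Gamma (payoff 4); vs Beta: Alpha (payoff 4); vs Gamma: Gamma (payoff 1).
Mutual best responses occur at (Beta, Alpha) and (Gamma, Gamma); at each, neither player gains by switching.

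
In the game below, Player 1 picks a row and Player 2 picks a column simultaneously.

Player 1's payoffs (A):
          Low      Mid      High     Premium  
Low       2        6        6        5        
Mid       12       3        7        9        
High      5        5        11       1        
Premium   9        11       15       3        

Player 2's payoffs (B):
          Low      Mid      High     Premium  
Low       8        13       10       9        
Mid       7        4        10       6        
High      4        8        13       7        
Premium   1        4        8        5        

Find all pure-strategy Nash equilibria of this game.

(Premium, High)

A profile is a Nash equilibrium when each player is best-responding to the other.
Player 1's best responses — vs Low: Mid (payoff 12); vs Mid: Premium (payoff 11); vs High: Premium (payoff 15); vs Premium: Mid (payoff 9).
Player 2's best responses — vs Low: Mid (payoff 13); vs Mid: High (payoff 10); vs High: High (payoff 13); vs Premium: High (payoff 8).
The only mutual best response is (Premium, High); neither player gains by switching there.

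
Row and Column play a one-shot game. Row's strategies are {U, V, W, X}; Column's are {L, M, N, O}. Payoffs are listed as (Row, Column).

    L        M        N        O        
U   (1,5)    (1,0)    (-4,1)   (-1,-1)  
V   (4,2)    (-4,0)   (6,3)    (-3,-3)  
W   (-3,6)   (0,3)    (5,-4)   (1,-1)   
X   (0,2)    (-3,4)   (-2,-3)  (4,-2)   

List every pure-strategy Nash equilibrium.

A profile is a Nash equilibrium when each player is best-responding to the other.
Row's best responses — vs L: V (payoff 4); vs M: U (payoff 1); vs N: V (payoff 6); vs O: X (payoff 4).
Column's best responses — vs U: L (payoff 5); vs V: N (payoff 3); vs W: L (payoff 6); vs X: M (payoff 4).
The only mutual best response is (V, N); neither player gains by switching there.

(V, N)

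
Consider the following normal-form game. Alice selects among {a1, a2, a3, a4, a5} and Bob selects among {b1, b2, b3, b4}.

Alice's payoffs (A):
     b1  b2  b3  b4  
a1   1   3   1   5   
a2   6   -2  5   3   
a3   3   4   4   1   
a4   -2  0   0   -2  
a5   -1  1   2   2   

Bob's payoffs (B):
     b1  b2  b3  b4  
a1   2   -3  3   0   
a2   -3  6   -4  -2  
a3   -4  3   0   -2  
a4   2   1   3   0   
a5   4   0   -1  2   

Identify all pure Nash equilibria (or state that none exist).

Find each player's best response to every opponent strategy; NE are the intersections.
Alice's best responses — vs b1: a2 (payoff 6); vs b2: a3 (payoff 4); vs b3: a2 (payoff 5); vs b4: a1 (payoff 5).
Bob's best responses — vs a1: b3 (payoff 3); vs a2: b2 (payoff 6); vs a3: b2 (payoff 3); vs a4: b3 (payoff 3); vs a5: b1 (payoff 4).
The only mutual best response is (a3, b2); neither player gains by switching there.

(a3, b2)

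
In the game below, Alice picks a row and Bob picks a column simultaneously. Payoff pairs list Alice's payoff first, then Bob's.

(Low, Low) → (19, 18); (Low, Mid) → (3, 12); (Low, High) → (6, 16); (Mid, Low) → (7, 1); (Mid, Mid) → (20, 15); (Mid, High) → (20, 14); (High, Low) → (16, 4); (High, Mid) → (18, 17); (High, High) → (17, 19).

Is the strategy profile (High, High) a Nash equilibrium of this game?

Holding Bob at High: Alice gets 17 from High but could get 20 by switching to Mid. Alice has a profitable deviation.

No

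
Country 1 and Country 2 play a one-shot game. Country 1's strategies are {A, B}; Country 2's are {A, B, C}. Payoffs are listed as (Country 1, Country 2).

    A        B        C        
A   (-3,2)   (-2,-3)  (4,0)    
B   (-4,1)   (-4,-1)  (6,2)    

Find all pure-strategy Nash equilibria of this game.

(A, A) and (B, C)

Find each player's best response to every opponent strategy; NE are the intersections.
Country 1's best responses — vs A: A (payoff -3); vs B: A (payoff -2); vs C: B (payoff 6).
Country 2's best responses — vs A: A (payoff 2); vs B: C (payoff 2).
Mutual best responses occur at (A, A) and (B, C); at each, neither player gains by switching.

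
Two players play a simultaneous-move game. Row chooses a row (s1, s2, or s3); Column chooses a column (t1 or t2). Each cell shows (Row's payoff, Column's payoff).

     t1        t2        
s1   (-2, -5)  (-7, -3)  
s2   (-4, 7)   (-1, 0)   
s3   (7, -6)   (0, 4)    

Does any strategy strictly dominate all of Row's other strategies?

s3

A strategy is strictly dominant if it gives Row a strictly higher payoff than every other strategy, against every choice by the opponent.
s3 strictly dominates: vs t1: 7 > each of {-2, -4}; vs t2: 0 > each of {-7, -1}.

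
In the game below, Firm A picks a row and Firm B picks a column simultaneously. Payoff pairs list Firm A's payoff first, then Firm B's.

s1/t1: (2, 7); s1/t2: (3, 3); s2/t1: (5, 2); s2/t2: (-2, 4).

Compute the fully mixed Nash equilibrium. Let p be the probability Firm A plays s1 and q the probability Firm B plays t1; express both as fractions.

Each player's mixing probability is pinned down by making the *other* player indifferent.
Firm B indifferent between t1 and t2: p·7 + (1−p)·2 = p·3 + (1−p)·4 ⟹ 2 + 5p = 4 + (-1)p ⟹ p = 1/3.
Firm A indifferent between s1 and s2: q·2 + (1−q)·3 = q·5 + (1−q)·(-2) ⟹ 3 + (-1)q = (-2) + 7q ⟹ q = 5/8.

p = 1/3, q = 5/8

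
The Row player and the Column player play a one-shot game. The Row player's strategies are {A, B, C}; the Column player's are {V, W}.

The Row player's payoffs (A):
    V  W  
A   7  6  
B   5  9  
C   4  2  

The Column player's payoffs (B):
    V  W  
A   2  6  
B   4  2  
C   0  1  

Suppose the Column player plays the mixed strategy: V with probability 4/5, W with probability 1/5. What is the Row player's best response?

Compute the Row player's expected payoff from each pure strategy against the given mix.
A: (4/5)·7 + (1/5)·6 = 34/5
B: (4/5)·5 + (1/5)·9 = 29/5
C: (4/5)·4 + (1/5)·2 = 18/5
Highest expected payoff is 34/5, from A.

A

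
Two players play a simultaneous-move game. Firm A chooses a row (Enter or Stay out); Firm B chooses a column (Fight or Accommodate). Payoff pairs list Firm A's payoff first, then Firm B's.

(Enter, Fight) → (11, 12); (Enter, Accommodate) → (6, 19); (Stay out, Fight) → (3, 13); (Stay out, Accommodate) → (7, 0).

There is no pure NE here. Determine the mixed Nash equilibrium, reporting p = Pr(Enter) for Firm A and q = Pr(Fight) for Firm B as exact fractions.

In a mixed NE each player is indifferent between their pure strategies, so the opponent's mix sets the indifference.
Firm B indifferent between Fight and Accommodate: p·12 + (1−p)·13 = p·19 + (1−p)·0 ⟹ 13 + (-1)p = 0 + 19p ⟹ p = 13/20.
Firm A indifferent between Enter and Stay out: q·11 + (1−q)·6 = q·3 + (1−q)·7 ⟹ 6 + 5q = 7 + (-4)q ⟹ q = 1/9.

p = 13/20, q = 1/9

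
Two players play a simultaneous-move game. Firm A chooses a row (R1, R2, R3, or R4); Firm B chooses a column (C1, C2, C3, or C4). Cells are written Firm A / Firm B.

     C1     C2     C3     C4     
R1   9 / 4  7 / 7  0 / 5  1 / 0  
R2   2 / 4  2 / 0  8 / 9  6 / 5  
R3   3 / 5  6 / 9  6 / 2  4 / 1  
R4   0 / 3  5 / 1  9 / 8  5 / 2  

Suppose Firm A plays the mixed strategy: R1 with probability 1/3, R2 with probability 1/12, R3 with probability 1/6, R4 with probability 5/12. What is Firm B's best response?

Firm B's best reply maximizes expected payoff against the mix.
C1: (1/3)·4 + (1/12)·4 + (1/6)·5 + (5/12)·3 = 15/4
C2: (1/3)·7 + (1/12)·0 + (1/6)·9 + (5/12)·1 = 17/4
C3: (1/3)·5 + (1/12)·9 + (1/6)·2 + (5/12)·8 = 73/12
C4: (1/3)·0 + (1/12)·5 + (1/6)·1 + (5/12)·2 = 17/12
Highest expected payoff is 73/12, from C3.

C3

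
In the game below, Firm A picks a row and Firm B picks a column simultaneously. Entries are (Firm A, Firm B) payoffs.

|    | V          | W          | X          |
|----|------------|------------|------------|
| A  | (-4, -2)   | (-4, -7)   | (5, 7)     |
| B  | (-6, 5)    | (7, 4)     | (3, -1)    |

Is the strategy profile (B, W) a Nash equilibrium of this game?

Holding Firm B at W: Firm A gets 7 from B, versus -4 from A. No profitable deviation for Firm A.
Holding Firm A at B: Firm B gets 4 from W but could get 5 by switching to V. Firm B has a profitable deviation.

No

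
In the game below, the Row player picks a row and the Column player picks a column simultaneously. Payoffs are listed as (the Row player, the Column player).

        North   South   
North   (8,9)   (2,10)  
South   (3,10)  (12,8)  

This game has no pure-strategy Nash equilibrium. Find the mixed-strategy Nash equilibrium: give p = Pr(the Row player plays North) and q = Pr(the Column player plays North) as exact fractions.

In a mixed NE each player is indifferent between their pure strategies, so the opponent's mix sets the indifference.
The Column player indifferent between North and South: p·9 + (1−p)·10 = p·10 + (1−p)·8 ⟹ 10 + (-1)p = 8 + 2p ⟹ p = 2/3.
The Row player indifferent between North and South: q·8 + (1−q)·2 = q·3 + (1−q)·12 ⟹ 2 + 6q = 12 + (-9)q ⟹ q = 2/3.

p = 2/3, q = 2/3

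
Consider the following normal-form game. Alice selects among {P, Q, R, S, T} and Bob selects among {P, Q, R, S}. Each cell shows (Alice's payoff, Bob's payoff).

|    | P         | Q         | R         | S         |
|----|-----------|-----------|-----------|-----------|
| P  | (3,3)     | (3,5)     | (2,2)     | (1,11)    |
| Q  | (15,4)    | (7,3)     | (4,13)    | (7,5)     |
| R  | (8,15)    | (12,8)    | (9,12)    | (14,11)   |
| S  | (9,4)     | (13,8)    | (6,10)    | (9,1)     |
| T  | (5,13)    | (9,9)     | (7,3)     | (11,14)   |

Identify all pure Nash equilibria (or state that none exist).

No pure-strategy Nash equilibrium

A profile is a Nash equilibrium when each player is best-responding to the other.
Alice's best responses — vs P: Q (payoff 15); vs Q: S (payoff 13); vs R: R (payoff 9); vs S: R (payoff 14).
Bob's best responses — vs P: S (payoff 11); vs Q: R (payoff 13); vs R: P (payoff 15); vs S: R (payoff 10); vs T: S (payoff 14).
No cell has both players best-responding. For instance, Alice's best reply to R is R, but against R Bob prefers P over R.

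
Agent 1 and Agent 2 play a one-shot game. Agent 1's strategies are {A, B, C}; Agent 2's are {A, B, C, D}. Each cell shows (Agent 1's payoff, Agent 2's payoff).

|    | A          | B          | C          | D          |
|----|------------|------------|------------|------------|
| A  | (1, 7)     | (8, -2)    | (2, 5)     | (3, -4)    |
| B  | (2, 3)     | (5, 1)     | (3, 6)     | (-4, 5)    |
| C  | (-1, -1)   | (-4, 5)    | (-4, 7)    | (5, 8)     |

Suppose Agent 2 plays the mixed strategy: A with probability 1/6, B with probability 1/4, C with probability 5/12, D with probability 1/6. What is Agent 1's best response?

A

Compute Agent 1's expected payoff from each pure strategy against the given mix.
A: (1/6)·1 + (1/4)·8 + (5/12)·2 + (1/6)·3 = 7/2
B: (1/6)·2 + (1/4)·5 + (5/12)·3 + (1/6)·(-4) = 13/6
C: (1/6)·(-1) + (1/4)·(-4) + (5/12)·(-4) + (1/6)·5 = -2
Highest expected payoff is 7/2, from A.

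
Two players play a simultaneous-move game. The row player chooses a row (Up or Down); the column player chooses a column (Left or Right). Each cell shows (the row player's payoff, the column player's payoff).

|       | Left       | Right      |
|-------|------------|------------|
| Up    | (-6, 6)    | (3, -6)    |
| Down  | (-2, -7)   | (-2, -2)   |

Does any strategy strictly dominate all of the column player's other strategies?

None

Check whether one of the column player's strategies beats all alternatives regardless of what the opponent does.
Left is not dominant: against Down, Right gives -2 > -7.
Right is not dominant: against Up, Left gives 6 > -6.
No single strategy is best against every opponent action.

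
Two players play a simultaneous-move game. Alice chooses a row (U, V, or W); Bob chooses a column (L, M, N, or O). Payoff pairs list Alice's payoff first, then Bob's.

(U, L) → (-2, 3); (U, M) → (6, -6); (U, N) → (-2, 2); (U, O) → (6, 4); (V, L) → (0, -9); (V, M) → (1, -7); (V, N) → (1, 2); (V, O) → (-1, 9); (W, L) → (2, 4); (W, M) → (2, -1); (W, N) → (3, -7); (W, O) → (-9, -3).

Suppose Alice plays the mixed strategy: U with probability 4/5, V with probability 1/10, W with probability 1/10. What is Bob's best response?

Bob's best reply maximizes expected payoff against the mix.
L: (4/5)·3 + (1/10)·(-9) + (1/10)·4 = 19/10
M: (4/5)·(-6) + (1/10)·(-7) + (1/10)·(-1) = -28/5
N: (4/5)·2 + (1/10)·2 + (1/10)·(-7) = 11/10
O: (4/5)·4 + (1/10)·9 + (1/10)·(-3) = 19/5
Highest expected payoff is 19/5, from O.

O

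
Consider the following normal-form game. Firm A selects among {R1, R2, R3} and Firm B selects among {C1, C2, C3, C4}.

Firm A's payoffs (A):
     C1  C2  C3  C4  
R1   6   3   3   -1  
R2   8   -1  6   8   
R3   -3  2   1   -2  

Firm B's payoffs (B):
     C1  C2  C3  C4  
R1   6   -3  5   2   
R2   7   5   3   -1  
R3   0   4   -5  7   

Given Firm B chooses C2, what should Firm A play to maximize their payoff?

With Firm B fixed at C2, Firm A's payoffs are: R1 → 3, R2 → -1, R3 → 2.
The maximum is 3, achieved by R1.

R1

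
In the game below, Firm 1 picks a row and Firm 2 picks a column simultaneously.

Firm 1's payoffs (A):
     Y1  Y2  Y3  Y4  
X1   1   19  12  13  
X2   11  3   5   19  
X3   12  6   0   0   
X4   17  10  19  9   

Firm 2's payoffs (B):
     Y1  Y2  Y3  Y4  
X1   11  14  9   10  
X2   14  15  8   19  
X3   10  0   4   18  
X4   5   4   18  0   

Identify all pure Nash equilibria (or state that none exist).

Check mutual best responses: a cell is a NE iff neither player can gain by unilaterally deviating.
Firm 1's best responses — vs Y1: X4 (payoff 17); vs Y2: X1 (payoff 19); vs Y3: X4 (payoff 19); vs Y4: X2 (payoff 19).
Firm 2's best responses — vs X1: Y2 (payoff 14); vs X2: Y4 (payoff 19); vs X3: Y4 (payoff 18); vs X4: Y3 (payoff 18).
Mutual best responses occur at (X1, Y2), (X2, Y4), and (X4, Y3); at each, neither player gains by switching.

(X1, Y2), (X2, Y4), and (X4, Y3)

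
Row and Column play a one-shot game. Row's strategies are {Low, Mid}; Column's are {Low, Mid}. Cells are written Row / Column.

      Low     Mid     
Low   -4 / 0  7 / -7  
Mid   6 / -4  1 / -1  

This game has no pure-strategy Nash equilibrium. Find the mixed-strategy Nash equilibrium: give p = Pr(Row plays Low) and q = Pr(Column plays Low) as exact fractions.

p = 3/10, q = 3/8

In a mixed NE each player is indifferent between their pure strategies, so the opponent's mix sets the indifference.
Column indifferent between Low and Mid: p·0 + (1−p)·(-4) = p·(-7) + (1−p)·(-1) ⟹ (-4) + 4p = (-1) + (-6)p ⟹ p = 3/10.
Row indifferent between Low and Mid: q·(-4) + (1−q)·7 = q·6 + (1−q)·1 ⟹ 7 + (-11)q = 1 + 5q ⟹ q = 3/8.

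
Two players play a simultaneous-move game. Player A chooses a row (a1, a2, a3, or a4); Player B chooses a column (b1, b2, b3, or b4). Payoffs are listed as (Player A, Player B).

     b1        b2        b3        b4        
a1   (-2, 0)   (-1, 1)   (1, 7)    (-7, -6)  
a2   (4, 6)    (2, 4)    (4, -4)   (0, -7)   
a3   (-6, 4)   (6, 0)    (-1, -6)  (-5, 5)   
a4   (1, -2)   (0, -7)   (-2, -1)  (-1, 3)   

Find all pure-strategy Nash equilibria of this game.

Find each player's best response to every opponent strategy; NE are the intersections.
Player A's best responses — vs b1: a2 (payoff 4); vs b2: a3 (payoff 6); vs b3: a2 (payoff 4); vs b4: a2 (payoff 0).
Player B's best responses — vs a1: b3 (payoff 7); vs a2: b1 (payoff 6); vs a3: b4 (payoff 5); vs a4: b4 (payoff 3).
The only mutual best response is (a2, b1); neither player gains by switching there.

(a2, b1)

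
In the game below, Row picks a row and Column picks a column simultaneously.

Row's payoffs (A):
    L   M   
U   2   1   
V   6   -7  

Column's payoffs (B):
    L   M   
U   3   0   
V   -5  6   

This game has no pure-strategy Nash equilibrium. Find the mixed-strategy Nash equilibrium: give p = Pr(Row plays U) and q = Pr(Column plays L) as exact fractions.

In a mixed NE each player is indifferent between their pure strategies, so the opponent's mix sets the indifference.
Column indifferent between L and M: p·3 + (1−p)·(-5) = p·0 + (1−p)·6 ⟹ (-5) + 8p = 6 + (-6)p ⟹ p = 11/14.
Row indifferent between U and V: q·2 + (1−q)·1 = q·6 + (1−q)·(-7) ⟹ 1 + 1q = (-7) + 13q ⟹ q = 2/3.

p = 11/14, q = 2/3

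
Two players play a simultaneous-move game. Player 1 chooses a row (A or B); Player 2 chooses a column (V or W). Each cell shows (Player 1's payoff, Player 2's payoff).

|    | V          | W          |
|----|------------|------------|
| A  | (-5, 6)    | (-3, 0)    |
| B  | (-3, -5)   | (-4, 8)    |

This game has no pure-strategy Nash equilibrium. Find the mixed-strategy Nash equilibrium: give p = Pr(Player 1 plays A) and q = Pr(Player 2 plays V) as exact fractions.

p = 13/19, q = 1/3

Each player's mixing probability is pinned down by making the *other* player indifferent.
Player 2 indifferent between V and W: p·6 + (1−p)·(-5) = p·0 + (1−p)·8 ⟹ (-5) + 11p = 8 + (-8)p ⟹ p = 13/19.
Player 1 indifferent between A and B: q·(-5) + (1−q)·(-3) = q·(-3) + (1−q)·(-4) ⟹ (-3) + (-2)q = (-4) + 1q ⟹ q = 1/3.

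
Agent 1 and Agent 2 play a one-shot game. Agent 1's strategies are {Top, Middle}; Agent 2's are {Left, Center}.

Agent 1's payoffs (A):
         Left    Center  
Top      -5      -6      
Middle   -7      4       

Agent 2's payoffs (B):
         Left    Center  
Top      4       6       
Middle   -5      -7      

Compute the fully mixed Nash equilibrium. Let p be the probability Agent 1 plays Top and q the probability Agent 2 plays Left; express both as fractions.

p = 1/2, q = 5/6

Each player's mixing probability is pinned down by making the *other* player indifferent.
Agent 2 indifferent between Left and Center: p·4 + (1−p)·(-5) = p·6 + (1−p)·(-7) ⟹ (-5) + 9p = (-7) + 13p ⟹ p = 1/2.
Agent 1 indifferent between Top and Middle: q·(-5) + (1−q)·(-6) = q·(-7) + (1−q)·4 ⟹ (-6) + 1q = 4 + (-11)q ⟹ q = 5/6.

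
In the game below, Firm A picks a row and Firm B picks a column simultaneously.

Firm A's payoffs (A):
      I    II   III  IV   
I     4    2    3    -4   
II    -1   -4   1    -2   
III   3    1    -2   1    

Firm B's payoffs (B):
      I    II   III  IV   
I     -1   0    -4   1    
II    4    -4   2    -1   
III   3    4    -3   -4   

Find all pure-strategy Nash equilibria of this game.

None

Check mutual best responses: a cell is a NE iff neither player can gain by unilaterally deviating.
Firm A's best responses — vs I: I (payoff 4); vs II: I (payoff 2); vs III: I (payoff 3); vs IV: III (payoff 1).
Firm B's best responses — vs I: IV (payoff 1); vs II: I (payoff 4); vs III: II (payoff 4).
No cell has both players best-responding. For instance, Firm A's best reply to III is I, but against I Firm B prefers IV over III.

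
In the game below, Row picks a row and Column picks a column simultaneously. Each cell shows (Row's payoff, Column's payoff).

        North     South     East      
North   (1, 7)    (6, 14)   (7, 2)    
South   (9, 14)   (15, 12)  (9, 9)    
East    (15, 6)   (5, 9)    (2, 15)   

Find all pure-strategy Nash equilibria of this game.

A profile is a Nash equilibrium when each player is best-responding to the other.
Row's best responses — vs North: East (payoff 15); vs South: South (payoff 15); vs East: South (payoff 9).
Column's best responses — vs North: South (payoff 14); vs South: North (payoff 14); vs East: East (payoff 15).
No cell has both players best-responding. For instance, Row's best reply to North is East, but against East Column prefers East over North.

No pure-strategy Nash equilibrium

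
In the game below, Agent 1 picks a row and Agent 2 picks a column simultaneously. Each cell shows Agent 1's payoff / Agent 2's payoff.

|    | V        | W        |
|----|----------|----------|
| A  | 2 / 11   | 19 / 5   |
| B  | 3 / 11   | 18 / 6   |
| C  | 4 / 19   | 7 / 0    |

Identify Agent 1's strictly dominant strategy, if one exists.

No strictly dominant strategy

Check whether one of Agent 1's strategies beats all alternatives regardless of what the opponent does.
A is not dominant: against V, B gives 3 > 2.
B is not dominant: against V, C gives 4 > 3.
C is not dominant: against W, A gives 19 > 7.
No single strategy is best against every opponent action.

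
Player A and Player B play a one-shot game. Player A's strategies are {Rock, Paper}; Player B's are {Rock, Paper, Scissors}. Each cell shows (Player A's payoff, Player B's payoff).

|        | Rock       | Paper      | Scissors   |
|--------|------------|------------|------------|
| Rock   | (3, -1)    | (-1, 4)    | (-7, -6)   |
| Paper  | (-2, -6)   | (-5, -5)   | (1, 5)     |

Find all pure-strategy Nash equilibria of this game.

Check mutual best responses: a cell is a NE iff neither player can gain by unilaterally deviating.
Player A's best responses — vs Rock: Rock (payoff 3); vs Paper: Rock (payoff -1); vs Scissors: Paper (payoff 1).
Player B's best responses — vs Rock: Paper (payoff 4); vs Paper: Scissors (payoff 5).
Mutual best responses occur at (Rock, Paper) and (Paper, Scissors); at each, neither player gains by switching.

(Rock, Paper) and (Paper, Scissors)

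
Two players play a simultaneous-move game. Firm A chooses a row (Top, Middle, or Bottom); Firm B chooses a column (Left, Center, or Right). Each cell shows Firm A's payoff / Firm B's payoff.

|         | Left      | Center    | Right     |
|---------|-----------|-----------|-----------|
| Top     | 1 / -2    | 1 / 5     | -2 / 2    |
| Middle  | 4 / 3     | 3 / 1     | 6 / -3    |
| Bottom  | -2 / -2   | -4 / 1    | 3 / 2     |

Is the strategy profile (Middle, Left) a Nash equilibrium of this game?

Holding Firm B at Left: Firm A gets 4 from Middle, versus 1 from Top, -2 from Bottom. No profitable deviation for Firm A.
Holding Firm A at Middle: Firm B gets 3 from Left, versus 1 from Center, -3 from Right. No profitable deviation for Firm B either.

Yes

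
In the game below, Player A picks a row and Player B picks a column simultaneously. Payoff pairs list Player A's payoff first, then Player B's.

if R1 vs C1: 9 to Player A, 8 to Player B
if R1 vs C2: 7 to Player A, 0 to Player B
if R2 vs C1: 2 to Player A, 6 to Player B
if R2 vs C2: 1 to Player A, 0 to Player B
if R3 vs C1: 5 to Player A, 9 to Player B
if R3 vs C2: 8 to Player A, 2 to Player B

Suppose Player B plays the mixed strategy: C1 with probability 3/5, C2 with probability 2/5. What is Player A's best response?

R1

Player A's best reply maximizes expected payoff against the mix.
R1: (3/5)·9 + (2/5)·7 = 41/5
R2: (3/5)·2 + (2/5)·1 = 8/5
R3: (3/5)·5 + (2/5)·8 = 31/5
Highest expected payoff is 41/5, from R1.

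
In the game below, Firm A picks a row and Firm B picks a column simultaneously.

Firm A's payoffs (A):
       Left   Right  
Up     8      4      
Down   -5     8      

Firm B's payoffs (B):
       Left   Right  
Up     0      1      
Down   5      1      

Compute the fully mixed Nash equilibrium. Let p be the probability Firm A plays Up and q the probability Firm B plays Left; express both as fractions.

Each player's mixing probability is pinned down by making the *other* player indifferent.
Firm B indifferent between Left and Right: p·0 + (1−p)·5 = p·1 + (1−p)·1 ⟹ 5 + (-5)p = 1 + 0p ⟹ p = 4/5.
Firm A indifferent between Up and Down: q·8 + (1−q)·4 = q·(-5) + (1−q)·8 ⟹ 4 + 4q = 8 + (-13)q ⟹ q = 4/17.

p = 4/5, q = 4/17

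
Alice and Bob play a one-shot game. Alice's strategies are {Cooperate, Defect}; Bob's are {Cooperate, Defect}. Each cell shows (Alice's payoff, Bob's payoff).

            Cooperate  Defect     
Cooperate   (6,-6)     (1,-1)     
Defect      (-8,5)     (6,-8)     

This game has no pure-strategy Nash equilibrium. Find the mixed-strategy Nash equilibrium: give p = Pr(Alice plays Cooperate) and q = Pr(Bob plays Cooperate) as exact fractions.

Each player's mixing probability is pinned down by making the *other* player indifferent.
Bob indifferent between Cooperate and Defect: p·(-6) + (1−p)·5 = p·(-1) + (1−p)·(-8) ⟹ 5 + (-11)p = (-8) + 7p ⟹ p = 13/18.
Alice indifferent between Cooperate and Defect: q·6 + (1−q)·1 = q·(-8) + (1−q)·6 ⟹ 1 + 5q = 6 + (-14)q ⟹ q = 5/19.

p = 13/18, q = 5/19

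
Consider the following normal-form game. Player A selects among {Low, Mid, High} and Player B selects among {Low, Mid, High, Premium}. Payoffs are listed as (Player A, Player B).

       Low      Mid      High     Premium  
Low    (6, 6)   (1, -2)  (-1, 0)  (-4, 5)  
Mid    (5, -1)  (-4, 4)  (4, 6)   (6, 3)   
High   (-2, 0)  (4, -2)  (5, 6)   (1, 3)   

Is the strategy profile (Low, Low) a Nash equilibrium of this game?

Yes

Holding Player B at Low: Player A gets 6 from Low, versus 5 from Mid, -2 from High. No profitable deviation for Player A.
Holding Player A at Low: Player B gets 6 from Low, versus -2 from Mid, 0 from High, 5 from Premium. No profitable deviation for Player B either.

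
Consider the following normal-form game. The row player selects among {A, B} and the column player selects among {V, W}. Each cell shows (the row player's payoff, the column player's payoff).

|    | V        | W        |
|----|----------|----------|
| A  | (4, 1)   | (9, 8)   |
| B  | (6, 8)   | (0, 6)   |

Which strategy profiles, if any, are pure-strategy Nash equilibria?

A profile is a Nash equilibrium when each player is best-responding to the other.
The row player's best responses — vs V: B (payoff 6); vs W: A (payoff 9).
The column player's best responses — vs A: W (payoff 8); vs B: V (payoff 8).
Mutual best responses occur at (A, W) and (B, V); at each, neither player gains by switching.

(A, W) and (B, V)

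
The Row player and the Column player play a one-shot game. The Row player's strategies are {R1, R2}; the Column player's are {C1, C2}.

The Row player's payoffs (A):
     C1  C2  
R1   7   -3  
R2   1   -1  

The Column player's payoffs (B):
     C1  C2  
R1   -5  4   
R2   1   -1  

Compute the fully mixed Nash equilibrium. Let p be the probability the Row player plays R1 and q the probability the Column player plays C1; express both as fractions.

p = 2/11, q = 1/4

Each player's mixing probability is pinned down by making the *other* player indifferent.
The Column player indifferent between C1 and C2: p·(-5) + (1−p)·1 = p·4 + (1−p)·(-1) ⟹ 1 + (-6)p = (-1) + 5p ⟹ p = 2/11.
The Row player indifferent between R1 and R2: q·7 + (1−q)·(-3) = q·1 + (1−q)·(-1) ⟹ (-3) + 10q = (-1) + 2q ⟹ q = 1/4.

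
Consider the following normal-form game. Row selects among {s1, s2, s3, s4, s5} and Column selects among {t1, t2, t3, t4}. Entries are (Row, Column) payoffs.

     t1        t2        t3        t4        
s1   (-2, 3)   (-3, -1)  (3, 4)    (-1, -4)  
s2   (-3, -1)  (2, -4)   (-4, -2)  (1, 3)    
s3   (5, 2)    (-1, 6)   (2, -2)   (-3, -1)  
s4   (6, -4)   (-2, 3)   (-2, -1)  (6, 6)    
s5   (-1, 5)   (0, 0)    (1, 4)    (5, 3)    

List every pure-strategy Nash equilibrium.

(s1, t3) and (s4, t4)

A profile is a Nash equilibrium when each player is best-responding to the other.
Row's best responses — vs t1: s4 (payoff 6); vs t2: s2 (payoff 2); vs t3: s1 (payoff 3); vs t4: s4 (payoff 6).
Column's best responses — vs s1: t3 (payoff 4); vs s2: t4 (payoff 3); vs s3: t2 (payoff 6); vs s4: t4 (payoff 6); vs s5: t1 (payoff 5).
Mutual best responses occur at (s1, t3) and (s4, t4); at each, neither player gains by switching.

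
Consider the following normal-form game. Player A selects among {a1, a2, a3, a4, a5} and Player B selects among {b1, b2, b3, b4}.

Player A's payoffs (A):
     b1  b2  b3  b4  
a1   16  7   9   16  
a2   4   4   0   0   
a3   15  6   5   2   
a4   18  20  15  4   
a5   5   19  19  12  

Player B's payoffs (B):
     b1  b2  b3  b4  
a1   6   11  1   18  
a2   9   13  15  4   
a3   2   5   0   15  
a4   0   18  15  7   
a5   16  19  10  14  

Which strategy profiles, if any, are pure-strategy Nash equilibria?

A profile is a Nash equilibrium when each player is best-responding to the other.
Player A's best responses — vs b1: a4 (payoff 18); vs b2: a4 (payoff 20); vs b3: a5 (payoff 19); vs b4: a1 (payoff 16).
Player B's best responses — vs a1: b4 (payoff 18); vs a2: b3 (payoff 15); vs a3: b4 (payoff 15); vs a4: b2 (payoff 18); vs a5: b2 (payoff 19).
Mutual best responses occur at (a1, b4) and (a4, b2); at each, neither player gains by switching.

(a1, b4) and (a4, b2)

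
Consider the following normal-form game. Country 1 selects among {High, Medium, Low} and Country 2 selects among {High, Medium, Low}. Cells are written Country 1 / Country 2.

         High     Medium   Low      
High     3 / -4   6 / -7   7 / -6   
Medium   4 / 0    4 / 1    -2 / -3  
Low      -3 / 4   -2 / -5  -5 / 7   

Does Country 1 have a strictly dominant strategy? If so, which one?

A strategy is strictly dominant if it gives Country 1 a strictly higher payoff than every other strategy, against every choice by the opponent.
High is not dominant: against High, Medium gives 4 > 3.
Medium is not dominant: against Medium, High gives 6 > 4.
Low is not dominant: against High, High gives 3 > -3.
No single strategy is best against every opponent action.

None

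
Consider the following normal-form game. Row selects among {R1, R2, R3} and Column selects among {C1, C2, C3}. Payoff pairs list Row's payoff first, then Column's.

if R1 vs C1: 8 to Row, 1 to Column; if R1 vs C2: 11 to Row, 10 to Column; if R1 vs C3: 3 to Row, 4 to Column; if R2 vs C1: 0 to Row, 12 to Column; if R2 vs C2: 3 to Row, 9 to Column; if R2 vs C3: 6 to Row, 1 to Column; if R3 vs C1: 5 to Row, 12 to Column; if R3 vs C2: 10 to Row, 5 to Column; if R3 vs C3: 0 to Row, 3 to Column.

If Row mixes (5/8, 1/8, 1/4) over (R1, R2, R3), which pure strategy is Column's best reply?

C2

Column's best reply maximizes expected payoff against the mix.
C1: (5/8)·1 + (1/8)·12 + (1/4)·12 = 41/8
C2: (5/8)·10 + (1/8)·9 + (1/4)·5 = 69/8
C3: (5/8)·4 + (1/8)·1 + (1/4)·3 = 27/8
Highest expected payoff is 69/8, from C2.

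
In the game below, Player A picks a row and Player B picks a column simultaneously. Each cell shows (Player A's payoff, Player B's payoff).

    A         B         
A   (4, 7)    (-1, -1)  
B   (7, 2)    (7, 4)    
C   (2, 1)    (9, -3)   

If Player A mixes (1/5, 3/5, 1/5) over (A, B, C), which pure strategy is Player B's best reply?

Player B's best reply maximizes expected payoff against the mix.
A: (1/5)·7 + (3/5)·2 + (1/5)·1 = 14/5
B: (1/5)·(-1) + (3/5)·4 + (1/5)·(-3) = 8/5
Highest expected payoff is 14/5, from A.

A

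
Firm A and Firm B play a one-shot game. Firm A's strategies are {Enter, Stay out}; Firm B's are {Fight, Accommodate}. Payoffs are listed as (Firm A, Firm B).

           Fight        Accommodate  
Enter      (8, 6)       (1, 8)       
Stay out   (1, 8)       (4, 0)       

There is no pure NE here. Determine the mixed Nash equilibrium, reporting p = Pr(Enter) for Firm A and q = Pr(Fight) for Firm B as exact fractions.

In a mixed NE each player is indifferent between their pure strategies, so the opponent's mix sets the indifference.
Firm B indifferent between Fight and Accommodate: p·6 + (1−p)·8 = p·8 + (1−p)·0 ⟹ 8 + (-2)p = 0 + 8p ⟹ p = 4/5.
Firm A indifferent between Enter and Stay out: q·8 + (1−q)·1 = q·1 + (1−q)·4 ⟹ 1 + 7q = 4 + (-3)q ⟹ q = 3/10.

p = 4/5, q = 3/10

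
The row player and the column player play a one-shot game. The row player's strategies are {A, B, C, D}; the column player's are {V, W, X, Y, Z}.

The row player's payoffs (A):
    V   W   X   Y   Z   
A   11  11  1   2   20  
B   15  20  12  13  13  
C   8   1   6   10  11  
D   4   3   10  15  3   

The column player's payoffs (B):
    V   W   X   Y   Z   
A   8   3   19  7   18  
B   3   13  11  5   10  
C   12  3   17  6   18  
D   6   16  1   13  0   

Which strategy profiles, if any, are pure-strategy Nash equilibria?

A profile is a Nash equilibrium when each player is best-responding to the other.
The row player's best responses — vs V: B (payoff 15); vs W: B (payoff 20); vs X: B (payoff 12); vs Y: D (payoff 15); vs Z: A (payoff 20).
The column player's best responses — vs A: X (payoff 19); vs B: W (payoff 13); vs C: Z (payoff 18); vs D: W (payoff 16).
The only mutual best response is (B, W); neither player gains by switching there.

(B, W)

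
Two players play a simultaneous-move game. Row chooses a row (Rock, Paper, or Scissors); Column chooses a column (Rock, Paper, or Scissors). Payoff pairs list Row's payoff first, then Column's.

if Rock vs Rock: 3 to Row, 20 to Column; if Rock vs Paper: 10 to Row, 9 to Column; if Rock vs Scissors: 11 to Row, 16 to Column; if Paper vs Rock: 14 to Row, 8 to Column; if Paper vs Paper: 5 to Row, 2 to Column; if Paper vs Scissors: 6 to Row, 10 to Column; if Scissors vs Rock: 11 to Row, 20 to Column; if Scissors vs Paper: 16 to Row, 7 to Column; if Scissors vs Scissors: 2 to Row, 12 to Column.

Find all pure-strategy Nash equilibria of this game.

There is no pure-strategy Nash equilibrium

Check mutual best responses: a cell is a NE iff neither player can gain by unilaterally deviating.
Row's best responses — vs Rock: Paper (payoff 14); vs Paper: Scissors (payoff 16); vs Scissors: Rock (payoff 11).
Column's best responses — vs Rock: Rock (payoff 20); vs Paper: Scissors (payoff 10); vs Scissors: Rock (payoff 20).
No cell has both players best-responding. For instance, Row's best reply to Scissors is Rock, but against Rock Column prefers Rock over Scissors.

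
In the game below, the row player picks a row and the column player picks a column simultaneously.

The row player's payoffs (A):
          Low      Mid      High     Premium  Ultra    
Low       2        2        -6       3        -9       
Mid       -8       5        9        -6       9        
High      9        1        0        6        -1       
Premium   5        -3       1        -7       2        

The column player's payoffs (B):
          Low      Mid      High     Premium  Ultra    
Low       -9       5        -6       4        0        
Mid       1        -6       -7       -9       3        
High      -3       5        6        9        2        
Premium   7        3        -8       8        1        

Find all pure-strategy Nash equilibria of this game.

(Mid, Ultra) and (High, Premium)

Find each player's best response to every opponent strategy; NE are the intersections.
The row player's best responses — vs Low: High (payoff 9); vs Mid: Mid (payoff 5); vs High: Mid (payoff 9); vs Premium: High (payoff 6); vs Ultra: Mid (payoff 9).
The column player's best responses — vs Low: Mid (payoff 5); vs Mid: Ultra (payoff 3); vs High: Premium (payoff 9); vs Premium: Premium (payoff 8).
Mutual best responses occur at (Mid, Ultra) and (High, Premium); at each, neither player gains by switching.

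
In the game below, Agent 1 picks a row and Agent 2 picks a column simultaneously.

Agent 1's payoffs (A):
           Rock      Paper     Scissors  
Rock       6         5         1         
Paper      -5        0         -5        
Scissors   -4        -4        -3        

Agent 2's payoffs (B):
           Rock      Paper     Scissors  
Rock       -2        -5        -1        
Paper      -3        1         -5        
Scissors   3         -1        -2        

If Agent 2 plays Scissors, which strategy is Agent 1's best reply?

Rock

With Agent 2 fixed at Scissors, Agent 1's payoffs are: Rock → 1, Paper → -5, Scissors → -3.
The maximum is 1, achieved by Rock.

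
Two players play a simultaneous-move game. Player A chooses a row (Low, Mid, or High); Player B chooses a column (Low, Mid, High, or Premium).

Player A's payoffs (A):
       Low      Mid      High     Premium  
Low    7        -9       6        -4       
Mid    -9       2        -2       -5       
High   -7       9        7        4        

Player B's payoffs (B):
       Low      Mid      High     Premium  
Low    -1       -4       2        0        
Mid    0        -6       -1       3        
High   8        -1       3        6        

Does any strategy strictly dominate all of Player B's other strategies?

A strategy is strictly dominant if it gives Player B a strictly higher payoff than every other strategy, against every choice by the opponent.
Low is not dominant: against Low, High gives 2 > -1.
Mid is not dominant: against Low, Low gives -1 > -4.
High is not dominant: against Mid, Low gives 0 > -1.
Premium is not dominant: against Low, High gives 2 > 0.
No single strategy is best against every opponent action.

None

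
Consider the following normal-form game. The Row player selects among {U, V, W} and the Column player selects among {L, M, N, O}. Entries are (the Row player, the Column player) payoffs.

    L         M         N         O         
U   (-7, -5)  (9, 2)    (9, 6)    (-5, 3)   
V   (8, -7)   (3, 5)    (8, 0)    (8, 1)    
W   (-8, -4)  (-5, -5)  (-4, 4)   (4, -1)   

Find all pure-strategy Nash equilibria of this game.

(U, N)

Find each player's best response to every opponent strategy; NE are the intersections.
The Row player's best responses — vs L: V (payoff 8); vs M: U (payoff 9); vs N: U (payoff 9); vs O: V (payoff 8).
The Column player's best responses — vs U: N (payoff 6); vs V: M (payoff 5); vs W: N (payoff 4).
The only mutual best response is (U, N); neither player gains by switching there.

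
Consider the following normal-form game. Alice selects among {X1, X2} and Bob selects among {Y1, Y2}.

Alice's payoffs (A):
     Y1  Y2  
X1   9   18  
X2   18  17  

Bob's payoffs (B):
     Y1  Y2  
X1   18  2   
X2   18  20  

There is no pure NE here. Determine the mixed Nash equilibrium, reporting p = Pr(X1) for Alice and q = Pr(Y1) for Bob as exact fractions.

p = 1/9, q = 1/10

Each player's mixing probability is pinned down by making the *other* player indifferent.
Bob indifferent between Y1 and Y2: p·18 + (1−p)·18 = p·2 + (1−p)·20 ⟹ 18 + 0p = 20 + (-18)p ⟹ p = 1/9.
Alice indifferent between X1 and X2: q·9 + (1−q)·18 = q·18 + (1−q)·17 ⟹ 18 + (-9)q = 17 + 1q ⟹ q = 1/10.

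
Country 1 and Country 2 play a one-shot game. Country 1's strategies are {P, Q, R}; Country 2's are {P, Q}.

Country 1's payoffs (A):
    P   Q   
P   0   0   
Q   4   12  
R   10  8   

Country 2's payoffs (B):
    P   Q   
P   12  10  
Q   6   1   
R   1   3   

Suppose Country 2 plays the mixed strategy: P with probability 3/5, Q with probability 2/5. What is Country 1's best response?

Compute Country 1's expected payoff from each pure strategy against the given mix.
P: (3/5)·0 + (2/5)·0 = 0
Q: (3/5)·4 + (2/5)·12 = 36/5
R: (3/5)·10 + (2/5)·8 = 46/5
Highest expected payoff is 46/5, from R.

R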